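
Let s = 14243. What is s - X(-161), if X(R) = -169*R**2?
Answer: 4394892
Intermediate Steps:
s - X(-161) = 14243 - (-169)*(-161)**2 = 14243 - (-169)*25921 = 14243 - 1*(-4380649) = 14243 + 4380649 = 4394892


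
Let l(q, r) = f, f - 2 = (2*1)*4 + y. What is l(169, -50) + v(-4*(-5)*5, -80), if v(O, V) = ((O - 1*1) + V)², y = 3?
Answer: 374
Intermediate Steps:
f = 13 (f = 2 + ((2*1)*4 + 3) = 2 + (2*4 + 3) = 2 + (8 + 3) = 2 + 11 = 13)
l(q, r) = 13
v(O, V) = (-1 + O + V)² (v(O, V) = ((O - 1) + V)² = ((-1 + O) + V)² = (-1 + O + V)²)
l(169, -50) + v(-4*(-5)*5, -80) = 13 + (-1 - 4*(-5)*5 - 80)² = 13 + (-1 + 20*5 - 80)² = 13 + (-1 + 100 - 80)² = 13 + 19² = 13 + 361 = 374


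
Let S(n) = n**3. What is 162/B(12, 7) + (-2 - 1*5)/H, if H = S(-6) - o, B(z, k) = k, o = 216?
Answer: 70033/3024 ≈ 23.159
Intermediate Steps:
H = -432 (H = (-6)**3 - 1*216 = -216 - 216 = -432)
162/B(12, 7) + (-2 - 1*5)/H = 162/7 + (-2 - 1*5)/(-432) = 162*(1/7) + (-2 - 5)*(-1/432) = 162/7 - 7*(-1/432) = 162/7 + 7/432 = 70033/3024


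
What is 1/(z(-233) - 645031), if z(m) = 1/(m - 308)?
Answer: -541/348961772 ≈ -1.5503e-6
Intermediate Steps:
z(m) = 1/(-308 + m)
1/(z(-233) - 645031) = 1/(1/(-308 - 233) - 645031) = 1/(1/(-541) - 645031) = 1/(-1/541 - 645031) = 1/(-348961772/541) = -541/348961772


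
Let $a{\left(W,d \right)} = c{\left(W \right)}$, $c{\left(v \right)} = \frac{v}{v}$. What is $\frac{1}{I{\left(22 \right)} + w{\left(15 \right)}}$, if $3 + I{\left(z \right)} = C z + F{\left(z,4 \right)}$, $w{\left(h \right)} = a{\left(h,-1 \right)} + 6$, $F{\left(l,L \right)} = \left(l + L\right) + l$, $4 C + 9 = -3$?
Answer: $- \frac{1}{14} \approx -0.071429$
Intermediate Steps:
$C = -3$ ($C = - \frac{9}{4} + \frac{1}{4} \left(-3\right) = - \frac{9}{4} - \frac{3}{4} = -3$)
$c{\left(v \right)} = 1$
$F{\left(l,L \right)} = L + 2 l$ ($F{\left(l,L \right)} = \left(L + l\right) + l = L + 2 l$)
$a{\left(W,d \right)} = 1$
$w{\left(h \right)} = 7$ ($w{\left(h \right)} = 1 + 6 = 7$)
$I{\left(z \right)} = 1 - z$ ($I{\left(z \right)} = -3 - \left(-4 + z\right) = 1 - z$)
$\frac{1}{I{\left(22 \right)} + w{\left(15 \right)}} = \frac{1}{\left(1 - 22\right) + 7} = \frac{1}{-21 + 7} = \frac{1}{-14} = - \frac{1}{14}$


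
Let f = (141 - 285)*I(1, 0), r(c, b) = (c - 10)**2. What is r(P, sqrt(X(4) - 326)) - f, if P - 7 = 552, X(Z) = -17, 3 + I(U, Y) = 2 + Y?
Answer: 301257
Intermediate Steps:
I(U, Y) = -1 + Y (I(U, Y) = -3 + (2 + Y) = -1 + Y)
P = 559 (P = 7 + 552 = 559)
r(c, b) = (-10 + c)**2
f = 144 (f = (141 - 285)*(-1 + 0) = -144*(-1) = 144)
r(P, sqrt(X(4) - 326)) - f = (-10 + 559)**2 - 1*144 = 549**2 - 144 = 301401 - 144 = 301257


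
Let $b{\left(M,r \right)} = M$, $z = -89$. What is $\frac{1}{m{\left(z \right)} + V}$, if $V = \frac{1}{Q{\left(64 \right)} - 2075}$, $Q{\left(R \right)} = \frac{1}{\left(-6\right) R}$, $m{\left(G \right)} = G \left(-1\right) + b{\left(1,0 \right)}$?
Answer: $\frac{796801}{71711706} \approx 0.011111$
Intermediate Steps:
$m{\left(G \right)} = 1 - G$ ($m{\left(G \right)} = G \left(-1\right) + 1 = - G + 1 = 1 - G$)
$Q{\left(R \right)} = - \frac{1}{6 R}$
$V = - \frac{384}{796801}$ ($V = \frac{1}{- \frac{1}{6 \cdot 64} - 2075} = \frac{1}{\left(- \frac{1}{6}\right) \frac{1}{64} - 2075} = \frac{1}{- \frac{1}{384} - 2075} = \frac{1}{- \frac{796801}{384}} = - \frac{384}{796801} \approx -0.00048193$)
$\frac{1}{m{\left(z \right)} + V} = \frac{1}{\left(1 - -89\right) - \frac{384}{796801}} = \frac{1}{\left(1 + 89\right) - \frac{384}{796801}} = \frac{1}{90 - \frac{384}{796801}} = \frac{1}{\frac{71711706}{796801}} = \frac{796801}{71711706}$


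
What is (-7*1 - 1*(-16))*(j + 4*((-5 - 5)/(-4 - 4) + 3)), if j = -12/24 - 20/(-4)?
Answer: 387/2 ≈ 193.50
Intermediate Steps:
j = 9/2 (j = -12*1/24 - 20*(-1/4) = -1/2 + 5 = 9/2 ≈ 4.5000)
(-7*1 - 1*(-16))*(j + 4*((-5 - 5)/(-4 - 4) + 3)) = (-7*1 - 1*(-16))*(9/2 + 4*((-5 - 5)/(-4 - 4) + 3)) = (-7 + 16)*(9/2 + 4*(-10/(-8) + 3)) = 9*(9/2 + 4*(-10*(-1/8) + 3)) = 9*(9/2 + 4*(5/4 + 3)) = 9*(9/2 + 4*(17/4)) = 9*(9/2 + 17) = 9*(43/2) = 387/2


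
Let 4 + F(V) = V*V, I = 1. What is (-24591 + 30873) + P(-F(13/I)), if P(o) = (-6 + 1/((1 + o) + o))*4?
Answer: 2058878/329 ≈ 6258.0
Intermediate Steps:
F(V) = -4 + V² (F(V) = -4 + V*V = -4 + V²)
P(o) = -24 + 4/(1 + 2*o) (P(o) = (-6 + 1/(1 + 2*o))*4 = -24 + 4/(1 + 2*o))
(-24591 + 30873) + P(-F(13/I)) = (-24591 + 30873) + 4*(-5 - (-12)*(-4 + (13/1)²))/(1 + 2*(-(-4 + (13/1)²))) = 6282 + 4*(-5 - (-12)*(-4 + (13*1)²))/(1 + 2*(-(-4 + (13*1)²))) = 6282 + 4*(-5 - (-12)*(-4 + 13²))/(1 + 2*(-(-4 + 13²))) = 6282 + 4*(-5 - (-12)*(-4 + 169))/(1 + 2*(-(-4 + 169))) = 6282 + 4*(-5 - (-12)*165)/(1 + 2*(-1*165)) = 6282 + 4*(-5 - 12*(-165))/(1 + 2*(-165)) = 6282 + 4*(-5 + 1980)/(1 - 330) = 6282 + 4*1975/(-329) = 6282 + 4*(-1/329)*1975 = 6282 - 7900/329 = 2058878/329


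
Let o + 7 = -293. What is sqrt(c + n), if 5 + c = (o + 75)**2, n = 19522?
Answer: sqrt(70142) ≈ 264.84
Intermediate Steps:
o = -300 (o = -7 - 293 = -300)
c = 50620 (c = -5 + (-300 + 75)**2 = -5 + (-225)**2 = -5 + 50625 = 50620)
sqrt(c + n) = sqrt(50620 + 19522) = sqrt(70142)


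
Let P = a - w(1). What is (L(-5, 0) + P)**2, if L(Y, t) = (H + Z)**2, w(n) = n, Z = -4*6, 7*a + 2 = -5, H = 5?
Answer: 128881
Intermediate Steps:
a = -1 (a = -2/7 + (1/7)*(-5) = -2/7 - 5/7 = -1)
Z = -24
L(Y, t) = 361 (L(Y, t) = (5 - 24)**2 = (-19)**2 = 361)
P = -2 (P = -1 - 1*1 = -1 - 1 = -2)
(L(-5, 0) + P)**2 = (361 - 2)**2 = 359**2 = 128881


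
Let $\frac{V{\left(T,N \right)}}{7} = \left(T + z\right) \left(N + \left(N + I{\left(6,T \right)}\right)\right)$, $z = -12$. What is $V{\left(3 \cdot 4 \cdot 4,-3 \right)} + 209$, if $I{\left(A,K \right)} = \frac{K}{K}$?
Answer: $-1051$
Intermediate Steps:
$I{\left(A,K \right)} = 1$
$V{\left(T,N \right)} = 7 \left(1 + 2 N\right) \left(-12 + T\right)$ ($V{\left(T,N \right)} = 7 \left(T - 12\right) \left(N + \left(N + 1\right)\right) = 7 \left(-12 + T\right) \left(N + \left(1 + N\right)\right) = 7 \left(-12 + T\right) \left(1 + 2 N\right) = 7 \left(1 + 2 N\right) \left(-12 + T\right)$)
$V{\left(3 \cdot 4 \cdot 4,-3 \right)} + 209 = \left(-84 - -504 + 7 \cdot 3 \cdot 4 \cdot 4 + 14 \left(-3\right) 3 \cdot 4 \cdot 4\right) + 209 = \left(-84 + 504 + 7 \cdot 12 \cdot 4 + 14 \left(-3\right) 12 \cdot 4\right) + 209 = \left(-84 + 504 + 7 \cdot 48 + 14 \left(-3\right) 48\right) + 209 = \left(-84 + 504 + 336 - 2016\right) + 209 = -1260 + 209 = -1051$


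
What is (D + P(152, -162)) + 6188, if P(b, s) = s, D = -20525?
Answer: -14499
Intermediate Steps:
(D + P(152, -162)) + 6188 = (-20525 - 162) + 6188 = -20687 + 6188 = -14499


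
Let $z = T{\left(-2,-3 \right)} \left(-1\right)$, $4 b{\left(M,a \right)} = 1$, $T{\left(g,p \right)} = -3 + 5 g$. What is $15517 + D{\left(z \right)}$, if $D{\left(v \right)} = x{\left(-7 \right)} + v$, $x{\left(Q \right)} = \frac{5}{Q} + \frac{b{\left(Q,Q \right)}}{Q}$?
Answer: $\frac{62117}{4} \approx 15529.0$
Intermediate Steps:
$b{\left(M,a \right)} = \frac{1}{4}$ ($b{\left(M,a \right)} = \frac{1}{4} \cdot 1 = \frac{1}{4}$)
$x{\left(Q \right)} = \frac{21}{4 Q}$ ($x{\left(Q \right)} = \frac{5}{Q} + \frac{1}{4 Q} = \frac{21}{4 Q}$)
$z = 13$ ($z = \left(-3 + 5 \left(-2\right)\right) \left(-1\right) = \left(-3 - 10\right) \left(-1\right) = \left(-13\right) \left(-1\right) = 13$)
$D{\left(v \right)} = - \frac{3}{4} + v$ ($D{\left(v \right)} = \frac{21}{4 \left(-7\right)} + v = \frac{21}{4} \left(- \frac{1}{7}\right) + v = - \frac{3}{4} + v$)
$15517 + D{\left(z \right)} = 15517 + \left(- \frac{3}{4} + 13\right) = 15517 + \frac{49}{4} = \frac{62117}{4}$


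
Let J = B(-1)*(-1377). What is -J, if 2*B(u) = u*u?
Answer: 1377/2 ≈ 688.50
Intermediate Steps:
B(u) = u²/2 (B(u) = (u*u)/2 = u²/2)
J = -1377/2 (J = ((½)*(-1)²)*(-1377) = ((½)*1)*(-1377) = (½)*(-1377) = -1377/2 ≈ -688.50)
-J = -1*(-1377/2) = 1377/2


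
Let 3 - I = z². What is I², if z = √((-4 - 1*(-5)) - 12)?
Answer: 196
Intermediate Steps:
z = I*√11 (z = √((-4 + 5) - 12) = √(1 - 12) = √(-11) = I*√11 ≈ 3.3166*I)
I = 14 (I = 3 - (I*√11)² = 3 - 1*(-11) = 3 + 11 = 14)
I² = 14² = 196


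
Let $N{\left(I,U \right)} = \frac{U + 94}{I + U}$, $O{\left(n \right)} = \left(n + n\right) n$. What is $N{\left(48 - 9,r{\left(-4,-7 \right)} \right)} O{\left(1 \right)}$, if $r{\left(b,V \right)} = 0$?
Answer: $\frac{188}{39} \approx 4.8205$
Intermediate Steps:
$O{\left(n \right)} = 2 n^{2}$ ($O{\left(n \right)} = 2 n n = 2 n^{2}$)
$N{\left(I,U \right)} = \frac{94 + U}{I + U}$
$N{\left(48 - 9,r{\left(-4,-7 \right)} \right)} O{\left(1 \right)} = \frac{94 + 0}{\left(48 - 9\right) + 0} \cdot 2 \cdot 1^{2} = \frac{1}{39 + 0} \cdot 94 \cdot 2 \cdot 1 = \frac{1}{39} \cdot 94 \cdot 2 = \frac{94}{39} \cdot 2 = \frac{188}{39}$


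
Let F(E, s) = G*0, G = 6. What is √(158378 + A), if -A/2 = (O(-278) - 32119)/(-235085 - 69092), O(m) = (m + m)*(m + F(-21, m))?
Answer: 2*√3663446177252827/304177 ≈ 397.97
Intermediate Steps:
F(E, s) = 0 (F(E, s) = 6*0 = 0)
O(m) = 2*m² (O(m) = (m + m)*(m + 0) = (2*m)*m = 2*m²)
A = 244898/304177 (A = -2*(2*(-278)² - 32119)/(-235085 - 69092) = -2*(2*77284 - 32119)/(-304177) = -2*(154568 - 32119)*(-1)/304177 = -244898*(-1)/304177 = -2*(-122449/304177) = 244898/304177 ≈ 0.80512)
√(158378 + A) = √(158378 + 244898/304177) = √(48175189804/304177) = 2*√3663446177252827/304177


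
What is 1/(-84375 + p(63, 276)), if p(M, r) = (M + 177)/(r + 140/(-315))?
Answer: -31/2615598 ≈ -1.1852e-5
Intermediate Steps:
p(M, r) = (177 + M)/(-4/9 + r) (p(M, r) = (177 + M)/(r + 140*(-1/315)) = (177 + M)/(r - 4/9) = (177 + M)/(-4/9 + r))
1/(-84375 + p(63, 276)) = 1/(-84375 + 9*(177 + 63)/(-4 + 9*276)) = 1/(-84375 + 9*240/(-4 + 2484)) = 1/(-84375 + 9*240/2480) = 1/(-84375 + 9*(1/2480)*240) = 1/(-84375 + 27/31) = 1/(-2615598/31) = -31/2615598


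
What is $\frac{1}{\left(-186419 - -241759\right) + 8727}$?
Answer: $\frac{1}{64067} \approx 1.5609 \cdot 10^{-5}$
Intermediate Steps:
$\frac{1}{\left(-186419 - -241759\right) + 8727} = \frac{1}{\left(-186419 + 241759\right) + 8727} = \frac{1}{55340 + 8727} = \frac{1}{64067}$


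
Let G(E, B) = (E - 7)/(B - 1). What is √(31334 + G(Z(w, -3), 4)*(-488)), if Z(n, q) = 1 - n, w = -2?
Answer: √287862/3 ≈ 178.84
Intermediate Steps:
G(E, B) = (-7 + E)/(-1 + B)
√(31334 + G(Z(w, -3), 4)*(-488)) = √(31334 + ((-7 + (1 - 1*(-2)))/(-1 + 4))*(-488)) = √(31334 + ((-7 + (1 + 2))/3)*(-488)) = √(31334 + ((-7 + 3)/3)*(-488)) = √(31334 + ((⅓)*(-4))*(-488)) = √(31334 - 4/3*(-488)) = √(31334 + 1952/3) = √(95954/3) = √287862/3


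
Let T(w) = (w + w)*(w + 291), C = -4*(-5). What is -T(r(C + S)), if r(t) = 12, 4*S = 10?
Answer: -7272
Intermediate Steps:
C = 20
S = 5/2 (S = (1/4)*10 = 5/2 ≈ 2.5000)
T(w) = 2*w*(291 + w) (T(w) = (2*w)*(291 + w) = 2*w*(291 + w))
-T(r(C + S)) = -2*12*(291 + 12) = -2*12*303 = -1*7272 = -7272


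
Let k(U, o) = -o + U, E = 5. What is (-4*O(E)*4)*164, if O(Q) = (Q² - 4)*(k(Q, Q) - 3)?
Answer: 165312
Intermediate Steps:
k(U, o) = U - o
O(Q) = 12 - 3*Q² (O(Q) = (Q² - 4)*((Q - Q) - 3) = (-4 + Q²)*(0 - 3) = (-4 + Q²)*(-3) = 12 - 3*Q²)
(-4*O(E)*4)*164 = (-4*(12 - 3*5²)*4)*164 = (-4*(12 - 3*25)*4)*164 = (-4*(12 - 75)*4)*164 = (-4*(-63)*4)*164 = (252*4)*164 = 1008*164 = 165312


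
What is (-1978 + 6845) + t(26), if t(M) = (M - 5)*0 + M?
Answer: 4893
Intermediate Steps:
t(M) = M (t(M) = (-5 + M)*0 + M = 0 + M = M)
(-1978 + 6845) + t(26) = (-1978 + 6845) + 26 = 4867 + 26 = 4893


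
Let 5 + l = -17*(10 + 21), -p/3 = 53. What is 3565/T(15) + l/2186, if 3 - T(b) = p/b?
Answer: 19464637/74324 ≈ 261.89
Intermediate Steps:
p = -159 (p = -3*53 = -159)
l = -532 (l = -5 - 17*(10 + 21) = -5 - 17*31 = -5 - 527 = -532)
T(b) = 3 + 159/b (T(b) = 3 - (-159)/b = 3 + 159/b)
3565/T(15) + l/2186 = 3565/(3 + 159/15) - 532/2186 = 3565/(3 + 159*(1/15)) - 532*1/2186 = 3565/(3 + 53/5) - 266/1093 = 3565/(68/5) - 266/1093 = 3565*(5/68) - 266/1093 = 17825/68 - 266/1093 = 19464637/74324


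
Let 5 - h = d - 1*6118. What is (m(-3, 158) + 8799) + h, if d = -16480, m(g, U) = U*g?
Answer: 30928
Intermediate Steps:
h = 22603 (h = 5 - (-16480 - 1*6118) = 5 - (-16480 - 6118) = 5 - 1*(-22598) = 5 + 22598 = 22603)
(m(-3, 158) + 8799) + h = (158*(-3) + 8799) + 22603 = (-474 + 8799) + 22603 = 8325 + 22603 = 30928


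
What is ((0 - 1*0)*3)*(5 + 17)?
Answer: 0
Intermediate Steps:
((0 - 1*0)*3)*(5 + 17) = ((0 + 0)*3)*22 = (0*3)*22 = 0*22 = 0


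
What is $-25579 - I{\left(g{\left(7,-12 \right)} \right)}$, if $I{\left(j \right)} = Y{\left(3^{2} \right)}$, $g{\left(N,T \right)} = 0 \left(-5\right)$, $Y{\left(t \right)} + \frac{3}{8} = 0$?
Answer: $- \frac{204629}{8} \approx -25579.0$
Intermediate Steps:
$Y{\left(t \right)} = - \frac{3}{8}$ ($Y{\left(t \right)} = - \frac{3}{8} + 0 = - \frac{3}{8}$)
$g{\left(N,T \right)} = 0$
$I{\left(j \right)} = - \frac{3}{8}$
$-25579 - I{\left(g{\left(7,-12 \right)} \right)} = -25579 - - \frac{3}{8} = -25579 + \frac{3}{8} = - \frac{204629}{8}$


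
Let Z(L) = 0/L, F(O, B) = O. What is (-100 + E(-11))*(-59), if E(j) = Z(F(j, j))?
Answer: 5900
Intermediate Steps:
Z(L) = 0
E(j) = 0
(-100 + E(-11))*(-59) = (-100 + 0)*(-59) = -100*(-59) = 5900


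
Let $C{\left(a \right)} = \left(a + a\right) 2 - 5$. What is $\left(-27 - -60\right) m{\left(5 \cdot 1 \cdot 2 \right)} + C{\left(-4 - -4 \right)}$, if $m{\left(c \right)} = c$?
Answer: $325$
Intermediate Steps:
$C{\left(a \right)} = -5 + 4 a$ ($C{\left(a \right)} = 2 a 2 - 5 = 4 a - 5 = -5 + 4 a$)
$\left(-27 - -60\right) m{\left(5 \cdot 1 \cdot 2 \right)} + C{\left(-4 - -4 \right)} = \left(-27 - -60\right) 5 \cdot 1 \cdot 2 - \left(5 - 4 \left(-4 - -4\right)\right) = \left(-27 + 60\right) 5 \cdot 2 - \left(5 - 4 \left(-4 + 4\right)\right) = 33 \cdot 10 + \left(-5 + 4 \cdot 0\right) = 330 + \left(-5 + 0\right) = 330 - 5 = 325$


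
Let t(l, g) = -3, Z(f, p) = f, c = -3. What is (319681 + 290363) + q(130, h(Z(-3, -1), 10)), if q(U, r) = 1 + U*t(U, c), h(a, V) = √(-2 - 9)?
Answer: 609655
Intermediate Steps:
h(a, V) = I*√11 (h(a, V) = √(-11) = I*√11)
q(U, r) = 1 - 3*U (q(U, r) = 1 + U*(-3) = 1 - 3*U)
(319681 + 290363) + q(130, h(Z(-3, -1), 10)) = (319681 + 290363) + (1 - 3*130) = 610044 + (1 - 390) = 610044 - 389 = 609655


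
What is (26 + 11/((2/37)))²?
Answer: 210681/4 ≈ 52670.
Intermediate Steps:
(26 + 11/((2/37)))² = (26 + 11/((2*(1/37))))² = (26 + 11/(2/37))² = (26 + 11*(37/2))² = (26 + 407/2)² = (459/2)² = 210681/4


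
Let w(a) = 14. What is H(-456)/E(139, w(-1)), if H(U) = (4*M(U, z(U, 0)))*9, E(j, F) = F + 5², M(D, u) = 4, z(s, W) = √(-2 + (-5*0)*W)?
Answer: 48/13 ≈ 3.6923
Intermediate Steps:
z(s, W) = I*√2 (z(s, W) = √(-2 + 0*W) = √(-2 + 0) = √(-2) = I*√2)
E(j, F) = 25 + F (E(j, F) = F + 25 = 25 + F)
H(U) = 144 (H(U) = (4*4)*9 = 16*9 = 144)
H(-456)/E(139, w(-1)) = 144/(25 + 14) = 144/39 = 144*(1/39) = 48/13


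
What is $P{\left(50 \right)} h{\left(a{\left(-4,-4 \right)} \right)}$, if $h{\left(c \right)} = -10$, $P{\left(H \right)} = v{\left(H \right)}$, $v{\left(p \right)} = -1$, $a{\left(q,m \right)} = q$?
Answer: $10$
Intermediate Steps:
$P{\left(H \right)} = -1$
$P{\left(50 \right)} h{\left(a{\left(-4,-4 \right)} \right)} = \left(-1\right) \left(-10\right) = 10$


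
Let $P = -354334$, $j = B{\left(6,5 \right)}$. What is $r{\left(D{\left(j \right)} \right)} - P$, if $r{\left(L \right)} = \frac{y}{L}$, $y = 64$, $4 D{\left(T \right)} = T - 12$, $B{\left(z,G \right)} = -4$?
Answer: $354318$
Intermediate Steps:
$j = -4$
$D{\left(T \right)} = -3 + \frac{T}{4}$ ($D{\left(T \right)} = \frac{T - 12}{4} = \frac{-12 + T}{4} = -3 + \frac{T}{4}$)
$r{\left(L \right)} = \frac{64}{L}$
$r{\left(D{\left(j \right)} \right)} - P = \frac{64}{-3 + \frac{1}{4} \left(-4\right)} - -354334 = \frac{64}{-3 - 1} + 354334 = \frac{64}{-4} + 354334 = 64 \left(- \frac{1}{4}\right) + 354334 = -16 + 354334 = 354318$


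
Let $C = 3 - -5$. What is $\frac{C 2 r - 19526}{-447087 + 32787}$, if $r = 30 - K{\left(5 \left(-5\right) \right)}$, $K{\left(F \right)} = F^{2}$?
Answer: $\frac{4841}{69050} \approx 0.070109$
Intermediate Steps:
$r = -595$ ($r = 30 - \left(5 \left(-5\right)\right)^{2} = 30 - \left(-25\right)^{2} = 30 - 625 = -595$)
$C = 8$ ($C = 3 + 5 = 8$)
$\frac{C 2 r - 19526}{-447087 + 32787} = \frac{8 \cdot 2 \left(-595\right) - 19526}{-447087 + 32787} = \frac{16 \left(-595\right) - 19526}{-414300} = \left(-9520 - 19526\right) \left(- \frac{1}{414300}\right) = \left(-29046\right) \left(- \frac{1}{414300}\right) = \frac{4841}{69050}$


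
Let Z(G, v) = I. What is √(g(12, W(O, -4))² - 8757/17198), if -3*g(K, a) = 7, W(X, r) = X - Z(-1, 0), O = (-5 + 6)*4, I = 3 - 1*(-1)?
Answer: √13137363022/51594 ≈ 2.2215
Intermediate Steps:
I = 4 (I = 3 + 1 = 4)
Z(G, v) = 4
O = 4 (O = 1*4 = 4)
W(X, r) = -4 + X (W(X, r) = X - 1*4 = X - 4 = -4 + X)
g(K, a) = -7/3 (g(K, a) = -⅓*7 = -7/3)
√(g(12, W(O, -4))² - 8757/17198) = √((-7/3)² - 8757/17198) = √(49/9 - 8757*1/17198) = √(49/9 - 8757/17198) = √(763889/154782) = √13137363022/51594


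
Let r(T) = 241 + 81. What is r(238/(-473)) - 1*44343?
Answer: -44021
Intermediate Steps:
r(T) = 322
r(238/(-473)) - 1*44343 = 322 - 1*44343 = 322 - 44343 = -44021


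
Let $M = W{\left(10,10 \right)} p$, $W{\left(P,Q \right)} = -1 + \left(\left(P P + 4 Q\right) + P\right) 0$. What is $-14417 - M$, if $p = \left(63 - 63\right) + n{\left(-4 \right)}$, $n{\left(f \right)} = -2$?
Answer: $-14419$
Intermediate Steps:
$W{\left(P,Q \right)} = -1$ ($W{\left(P,Q \right)} = -1 + \left(\left(P^{2} + 4 Q\right) + P\right) 0 = -1 + \left(P + P^{2} + 4 Q\right) 0 = -1 + 0 = -1$)
$p = -2$ ($p = \left(63 - 63\right) - 2 = 0 - 2 = -2$)
$M = 2$ ($M = \left(-1\right) \left(-2\right) = 2$)
$-14417 - M = -14417 - 2 = -14419$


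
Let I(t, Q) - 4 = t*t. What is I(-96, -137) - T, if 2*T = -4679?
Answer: 23119/2 ≈ 11560.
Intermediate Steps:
I(t, Q) = 4 + t² (I(t, Q) = 4 + t*t = 4 + t²)
T = -4679/2 (T = (½)*(-4679) = -4679/2 ≈ -2339.5)
I(-96, -137) - T = (4 + (-96)²) - 1*(-4679/2) = (4 + 9216) + 4679/2 = 9220 + 4679/2 = 23119/2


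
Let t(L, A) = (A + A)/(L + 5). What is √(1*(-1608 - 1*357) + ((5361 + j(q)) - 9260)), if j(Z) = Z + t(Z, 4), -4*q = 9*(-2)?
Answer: I*√8459902/38 ≈ 76.542*I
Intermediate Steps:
t(L, A) = 2*A/(5 + L) (t(L, A) = (2*A)/(5 + L) = 2*A/(5 + L))
q = 9/2 (q = -9*(-2)/4 = -¼*(-18) = 9/2 ≈ 4.5000)
j(Z) = Z + 8/(5 + Z) (j(Z) = Z + 2*4/(5 + Z) = Z + 8/(5 + Z))
√(1*(-1608 - 1*357) + ((5361 + j(q)) - 9260)) = √(1*(-1608 - 1*357) + ((5361 + (8 + 9*(5 + 9/2)/2)/(5 + 9/2)) - 9260)) = √(1*(-1608 - 357) + ((5361 + (8 + (9/2)*(19/2))/(19/2)) - 9260)) = √(1*(-1965) + ((5361 + 2*(8 + 171/4)/19) - 9260)) = √(-1965 + ((5361 + (2/19)*(203/4)) - 9260)) = √(-1965 + ((5361 + 203/38) - 9260)) = √(-1965 + (203921/38 - 9260)) = √(-1965 - 147959/38) = √(-222629/38) = I*√8459902/38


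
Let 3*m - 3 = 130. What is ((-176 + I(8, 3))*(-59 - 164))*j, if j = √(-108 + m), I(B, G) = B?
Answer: 12488*I*√573 ≈ 2.9893e+5*I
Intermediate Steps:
m = 133/3 (m = 1 + (⅓)*130 = 1 + 130/3 = 133/3 ≈ 44.333)
j = I*√573/3 (j = √(-108 + 133/3) = √(-191/3) = I*√573/3 ≈ 7.9791*I)
((-176 + I(8, 3))*(-59 - 164))*j = ((-176 + 8)*(-59 - 164))*(I*√573/3) = (-168*(-223))*(I*√573/3) = 37464*(I*√573/3) = 12488*I*√573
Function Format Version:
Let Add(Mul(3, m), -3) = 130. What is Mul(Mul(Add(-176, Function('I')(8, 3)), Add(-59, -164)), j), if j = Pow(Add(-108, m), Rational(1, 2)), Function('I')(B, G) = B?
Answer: Mul(12488, I, Pow(573, Rational(1, 2))) ≈ Mul(2.9893e+5, I)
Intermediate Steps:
m = Rational(133, 3) (m = Add(1, Mul(Rational(1, 3), 130)) = Add(1, Rational(130, 3)) = Rational(133, 3) ≈ 44.333)
j = Mul(Rational(1, 3), I, Pow(573, Rational(1, 2))) (j = Pow(Add(-108, Rational(133, 3)), Rational(1, 2)) = Pow(Rational(-191, 3), Rational(1, 2)) = Mul(Rational(1, 3), I, Pow(573, Rational(1, 2))) ≈ Mul(7.9791, I))
Mul(Mul(Add(-176, Function('I')(8, 3)), Add(-59, -164)), j) = Mul(Mul(Add(-176, 8), Add(-59, -164)), Mul(Rational(1, 3), I, Pow(573, Rational(1, 2)))) = Mul(Mul(-168, -223), Mul(Rational(1, 3), I, Pow(573, Rational(1, 2)))) = Mul(37464, Mul(Rational(1, 3), I, Pow(573, Rational(1, 2)))) = Mul(12488, I, Pow(573, Rational(1, 2)))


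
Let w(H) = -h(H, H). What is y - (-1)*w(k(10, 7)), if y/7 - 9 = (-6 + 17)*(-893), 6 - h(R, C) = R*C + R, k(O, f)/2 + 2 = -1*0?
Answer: -68692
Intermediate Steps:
k(O, f) = -4 (k(O, f) = -4 + 2*(-1*0) = -4 + 2*0 = -4 + 0 = -4)
h(R, C) = 6 - R - C*R (h(R, C) = 6 - (R*C + R) = 6 - (C*R + R) = 6 - (R + C*R) = 6 + (-R - C*R) = 6 - R - C*R)
y = -68698 (y = 63 + 7*((-6 + 17)*(-893)) = 63 + 7*(11*(-893)) = 63 + 7*(-9823) = 63 - 68761 = -68698)
w(H) = -6 + H + H² (w(H) = -(6 - H - H*H) = -(6 - H - H²) = -6 + H + H²)
y - (-1)*w(k(10, 7)) = -68698 - (-1)*(-6 - 4 + (-4)²) = -68698 - (-1)*(-6 - 4 + 16) = -68698 - (-1)*6 = -68698 - 1*(-6) = -68698 + 6 = -68692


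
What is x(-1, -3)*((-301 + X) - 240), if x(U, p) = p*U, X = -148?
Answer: -2067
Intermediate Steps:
x(U, p) = U*p
x(-1, -3)*((-301 + X) - 240) = (-1*(-3))*((-301 - 148) - 240) = 3*(-449 - 240) = 3*(-689) = -2067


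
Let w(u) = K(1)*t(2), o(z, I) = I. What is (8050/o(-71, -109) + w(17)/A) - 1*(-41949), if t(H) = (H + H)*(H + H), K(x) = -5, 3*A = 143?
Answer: 652681753/15587 ≈ 41873.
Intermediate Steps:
A = 143/3 (A = (1/3)*143 = 143/3 ≈ 47.667)
t(H) = 4*H**2 (t(H) = (2*H)*(2*H) = 4*H**2)
w(u) = -80 (w(u) = -20*2**2 = -20*4 = -5*16 = -80)
(8050/o(-71, -109) + w(17)/A) - 1*(-41949) = (8050/(-109) - 80/143/3) - 1*(-41949) = (8050*(-1/109) - 80*3/143) + 41949 = (-8050/109 - 240/143) + 41949 = -1177310/15587 + 41949 = 652681753/15587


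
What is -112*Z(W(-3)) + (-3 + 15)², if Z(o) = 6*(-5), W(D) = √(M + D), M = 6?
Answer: 3504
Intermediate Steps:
W(D) = √(6 + D)
Z(o) = -30
-112*Z(W(-3)) + (-3 + 15)² = -112*(-30) + (-3 + 15)² = 3360 + 12² = 3360 + 144 = 3504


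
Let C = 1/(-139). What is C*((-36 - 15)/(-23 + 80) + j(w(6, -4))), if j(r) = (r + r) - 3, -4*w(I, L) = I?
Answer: 131/2641 ≈ 0.049602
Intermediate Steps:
w(I, L) = -I/4
j(r) = -3 + 2*r (j(r) = 2*r - 3 = -3 + 2*r)
C = -1/139 ≈ -0.0071942
C*((-36 - 15)/(-23 + 80) + j(w(6, -4))) = -((-36 - 15)/(-23 + 80) + (-3 + 2*(-1/4*6)))/139 = -(-51/57 + (-3 + 2*(-3/2)))/139 = -(-51*1/57 + (-3 - 3))/139 = -(-17/19 - 6)/139 = -1/139*(-131/19) = 131/2641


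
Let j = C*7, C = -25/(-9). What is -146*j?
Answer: -25550/9 ≈ -2838.9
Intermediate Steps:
C = 25/9 (C = -25*(-⅑) = 25/9 ≈ 2.7778)
j = 175/9 (j = (25/9)*7 = 175/9 ≈ 19.444)
-146*j = -146*175/9 = -25550/9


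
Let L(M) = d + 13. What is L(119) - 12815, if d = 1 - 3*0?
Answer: -12801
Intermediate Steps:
d = 1 (d = 1 + 0 = 1)
L(M) = 14 (L(M) = 1 + 13 = 14)
L(119) - 12815 = 14 - 12815 = -12801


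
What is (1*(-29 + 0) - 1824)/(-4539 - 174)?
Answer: 1853/4713 ≈ 0.39317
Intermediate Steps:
(1*(-29 + 0) - 1824)/(-4539 - 174) = (1*(-29) - 1824)/(-4713) = (-29 - 1824)*(-1/4713) = -1853*(-1/4713) = 1853/4713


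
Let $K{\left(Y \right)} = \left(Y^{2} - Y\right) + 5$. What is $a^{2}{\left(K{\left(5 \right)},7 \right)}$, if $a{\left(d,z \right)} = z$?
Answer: $49$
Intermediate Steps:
$K{\left(Y \right)} = 5 + Y^{2} - Y$
$a^{2}{\left(K{\left(5 \right)},7 \right)} = 7^{2} = 49$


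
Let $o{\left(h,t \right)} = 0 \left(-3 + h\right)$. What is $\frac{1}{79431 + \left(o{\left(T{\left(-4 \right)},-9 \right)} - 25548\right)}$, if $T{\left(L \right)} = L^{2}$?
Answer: $\frac{1}{53883} \approx 1.8559 \cdot 10^{-5}$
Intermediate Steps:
$o{\left(h,t \right)} = 0$
$\frac{1}{79431 + \left(o{\left(T{\left(-4 \right)},-9 \right)} - 25548\right)} = \frac{1}{79431 + \left(0 - 25548\right)} = \frac{1}{79431 - 25548} = \frac{1}{53883}$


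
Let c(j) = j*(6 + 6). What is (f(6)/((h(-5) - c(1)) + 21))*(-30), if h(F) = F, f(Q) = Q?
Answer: -45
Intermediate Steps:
c(j) = 12*j (c(j) = j*12 = 12*j)
(f(6)/((h(-5) - c(1)) + 21))*(-30) = (6/((-5 - 12) + 21))*(-30) = (6/(-17 + 21))*(-30) = (6/4)*(-30) = ((1/4)*6)*(-30) = (3/2)*(-30) = -45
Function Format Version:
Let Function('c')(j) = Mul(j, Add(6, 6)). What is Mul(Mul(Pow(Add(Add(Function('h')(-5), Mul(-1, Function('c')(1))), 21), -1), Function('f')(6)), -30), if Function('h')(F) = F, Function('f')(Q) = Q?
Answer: -45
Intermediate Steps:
Function('c')(j) = Mul(12, j) (Function('c')(j) = Mul(j, 12) = Mul(12, j))
Mul(Mul(Pow(Add(Add(Function('h')(-5), Mul(-1, Function('c')(1))), 21), -1), Function('f')(6)), -30) = Mul(Mul(Pow(Add(Add(-5, Mul(-1, Mul(12, 1))), 21), -1), 6), -30) = Mul(Mul(Pow(Add(Add(-5, Mul(-1, 12)), 21), -1), 6), -30) = Mul(Mul(Pow(Add(Add(-5, -12), 21), -1), 6), -30) = Mul(Mul(Pow(Add(-17, 21), -1), 6), -30) = Mul(Mul(Pow(4, -1), 6), -30) = Mul(Mul(Rational(1, 4), 6), -30) = Mul(Rational(3, 2), -30) = -45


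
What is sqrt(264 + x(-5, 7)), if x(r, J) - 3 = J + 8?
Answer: sqrt(282) ≈ 16.793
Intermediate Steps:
x(r, J) = 11 + J (x(r, J) = 3 + (J + 8) = 3 + (8 + J) = 11 + J)
sqrt(264 + x(-5, 7)) = sqrt(264 + (11 + 7)) = sqrt(264 + 18) = sqrt(282)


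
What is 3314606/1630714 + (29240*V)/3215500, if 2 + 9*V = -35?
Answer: 2353970086867/1179801195075 ≈ 1.9952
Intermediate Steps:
V = -37/9 (V = -2/9 + (⅑)*(-35) = -2/9 - 35/9 = -37/9 ≈ -4.1111)
3314606/1630714 + (29240*V)/3215500 = 3314606/1630714 + (29240*(-37/9))/3215500 = 3314606*(1/1630714) - 1081880/9*1/3215500 = 1657303/815357 - 54094/1446975 = 2353970086867/1179801195075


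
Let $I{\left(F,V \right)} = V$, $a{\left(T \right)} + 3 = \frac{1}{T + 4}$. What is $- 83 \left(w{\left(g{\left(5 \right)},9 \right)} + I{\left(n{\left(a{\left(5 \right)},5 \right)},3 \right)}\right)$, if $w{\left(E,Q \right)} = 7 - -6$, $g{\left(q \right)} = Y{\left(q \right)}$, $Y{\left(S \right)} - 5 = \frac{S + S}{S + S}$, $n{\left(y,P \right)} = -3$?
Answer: $-1328$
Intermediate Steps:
$a{\left(T \right)} = -3 + \frac{1}{4 + T}$ ($a{\left(T \right)} = -3 + \frac{1}{T + 4} = -3 + \frac{1}{4 + T}$)
$Y{\left(S \right)} = 6$ ($Y{\left(S \right)} = 5 + \frac{S + S}{S + S} = 5 + \frac{2 S}{2 S} = 5 + 2 S \frac{1}{2 S} = 5 + 1 = 6$)
$g{\left(q \right)} = 6$
$w{\left(E,Q \right)} = 13$ ($w{\left(E,Q \right)} = 7 + 6 = 13$)
$- 83 \left(w{\left(g{\left(5 \right)},9 \right)} + I{\left(n{\left(a{\left(5 \right)},5 \right)},3 \right)}\right) = - 83 \left(13 + 3\right) = \left(-83\right) 16 = -1328$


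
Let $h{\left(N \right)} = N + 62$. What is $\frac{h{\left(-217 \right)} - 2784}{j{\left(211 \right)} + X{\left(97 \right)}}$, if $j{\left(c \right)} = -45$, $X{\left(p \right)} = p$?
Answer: $- \frac{2939}{52} \approx -56.519$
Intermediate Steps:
$h{\left(N \right)} = 62 + N$
$\frac{h{\left(-217 \right)} - 2784}{j{\left(211 \right)} + X{\left(97 \right)}} = \frac{\left(62 - 217\right) - 2784}{-45 + 97} = \frac{-155 - 2784}{52} = \left(-2939\right) \frac{1}{52} = - \frac{2939}{52}$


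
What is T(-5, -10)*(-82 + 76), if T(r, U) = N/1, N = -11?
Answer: 66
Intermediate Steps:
T(r, U) = -11 (T(r, U) = -11/1 = -11*1 = -11)
T(-5, -10)*(-82 + 76) = -11*(-82 + 76) = -11*(-6) = 66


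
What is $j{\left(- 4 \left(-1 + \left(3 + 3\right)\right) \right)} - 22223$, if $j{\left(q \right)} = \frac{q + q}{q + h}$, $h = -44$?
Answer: $- \frac{177779}{8} \approx -22222.0$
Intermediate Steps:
$j{\left(q \right)} = \frac{2 q}{-44 + q}$ ($j{\left(q \right)} = \frac{q + q}{q - 44} = \frac{2 q}{-44 + q}$)
$j{\left(- 4 \left(-1 + \left(3 + 3\right)\right) \right)} - 22223 = \frac{2 \left(- 4 \left(-1 + \left(3 + 3\right)\right)\right)}{-44 - 4 \left(-1 + \left(3 + 3\right)\right)} - 22223 = \frac{2 \left(- 4 \left(-1 + 6\right)\right)}{-44 - 4 \left(-1 + 6\right)} - 22223 = \frac{2 \left(\left(-4\right) 5\right)}{-44 - 20} - 22223 = 2 \left(-20\right) \frac{1}{-44 - 20} - 22223 = 2 \left(-20\right) \frac{1}{-64} - 22223 = 2 \left(-20\right) \left(- \frac{1}{64}\right) - 22223 = \frac{5}{8} - 22223 = - \frac{177779}{8}$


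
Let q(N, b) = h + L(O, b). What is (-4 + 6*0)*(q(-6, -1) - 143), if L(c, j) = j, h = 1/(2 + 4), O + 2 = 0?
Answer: 1726/3 ≈ 575.33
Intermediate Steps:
O = -2 (O = -2 + 0 = -2)
h = ⅙ (h = 1/6 = ⅙ ≈ 0.16667)
q(N, b) = ⅙ + b
(-4 + 6*0)*(q(-6, -1) - 143) = (-4 + 6*0)*((⅙ - 1) - 143) = (-4 + 0)*(-⅚ - 143) = -4*(-863/6) = 1726/3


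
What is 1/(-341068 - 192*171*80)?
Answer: -1/2967628 ≈ -3.3697e-7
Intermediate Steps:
1/(-341068 - 192*171*80) = 1/(-341068 - 32832*80) = 1/(-341068 - 2626560) = 1/(-2967628) = -1/2967628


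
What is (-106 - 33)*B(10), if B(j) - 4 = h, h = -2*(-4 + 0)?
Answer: -1668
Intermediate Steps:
h = 8 (h = -2*(-4) = 8)
B(j) = 12 (B(j) = 4 + 8 = 12)
(-106 - 33)*B(10) = (-106 - 33)*12 = -139*12 = -1668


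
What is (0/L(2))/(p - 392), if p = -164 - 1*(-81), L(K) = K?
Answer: 0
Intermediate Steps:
p = -83 (p = -164 + 81 = -83)
(0/L(2))/(p - 392) = (0/2)/(-83 - 392) = (0*(1/2))/(-475) = 0*(-1/475) = 0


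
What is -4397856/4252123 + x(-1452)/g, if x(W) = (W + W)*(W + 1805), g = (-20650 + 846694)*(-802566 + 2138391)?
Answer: -404401629778093798/391000507217119575 ≈ -1.0343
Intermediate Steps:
g = 1103450226300 (g = 826044*1335825 = 1103450226300)
x(W) = 2*W*(1805 + W) (x(W) = (2*W)*(1805 + W) = 2*W*(1805 + W))
-4397856/4252123 + x(-1452)/g = -4397856/4252123 + (2*(-1452)*(1805 - 1452))/1103450226300 = -4397856*1/4252123 + (2*(-1452)*353)*(1/1103450226300) = -4397856/4252123 - 1025112*1/1103450226300 = -4397856/4252123 - 85426/91954185525 = -404401629778093798/391000507217119575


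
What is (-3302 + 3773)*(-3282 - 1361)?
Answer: -2186853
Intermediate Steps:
(-3302 + 3773)*(-3282 - 1361) = 471*(-4643) = -2186853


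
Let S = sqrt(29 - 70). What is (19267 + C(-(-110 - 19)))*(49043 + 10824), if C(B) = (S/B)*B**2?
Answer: 1153457489 + 7722843*I*sqrt(41) ≈ 1.1535e+9 + 4.945e+7*I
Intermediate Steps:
S = I*sqrt(41) (S = sqrt(-41) = I*sqrt(41) ≈ 6.4031*I)
C(B) = I*B*sqrt(41) (C(B) = ((I*sqrt(41))/B)*B**2 = (I*sqrt(41)/B)*B**2 = I*B*sqrt(41))
(19267 + C(-(-110 - 19)))*(49043 + 10824) = (19267 + I*(-(-110 - 19))*sqrt(41))*(49043 + 10824) = (19267 + I*(-1*(-129))*sqrt(41))*59867 = (19267 + I*129*sqrt(41))*59867 = (19267 + 129*I*sqrt(41))*59867 = 1153457489 + 7722843*I*sqrt(41)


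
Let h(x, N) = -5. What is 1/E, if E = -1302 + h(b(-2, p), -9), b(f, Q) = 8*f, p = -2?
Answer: -1/1307 ≈ -0.00076511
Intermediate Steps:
E = -1307 (E = -1302 - 5 = -1307)
1/E = 1/(-1307) = -1/1307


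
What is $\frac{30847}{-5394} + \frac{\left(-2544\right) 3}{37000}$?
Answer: $- \frac{147813251}{24947250} \approx -5.925$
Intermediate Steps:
$\frac{30847}{-5394} + \frac{\left(-2544\right) 3}{37000} = 30847 \left(- \frac{1}{5394}\right) - \frac{954}{4625} = - \frac{30847}{5394} - \frac{954}{4625} = - \frac{147813251}{24947250}$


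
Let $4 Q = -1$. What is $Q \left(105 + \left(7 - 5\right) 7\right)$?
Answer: $- \frac{119}{4} \approx -29.75$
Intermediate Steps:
$Q = - \frac{1}{4}$ ($Q = \frac{1}{4} \left(-1\right) = - \frac{1}{4} \approx -0.25$)
$Q \left(105 + \left(7 - 5\right) 7\right) = - \frac{105 + \left(7 - 5\right) 7}{4} = - \frac{105 + 2 \cdot 7}{4} = - \frac{105 + 14}{4} = \left(- \frac{1}{4}\right) 119 = - \frac{119}{4}$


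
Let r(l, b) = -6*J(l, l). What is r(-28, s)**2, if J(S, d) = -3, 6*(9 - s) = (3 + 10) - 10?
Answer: 324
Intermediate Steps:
s = 17/2 (s = 9 - ((3 + 10) - 10)/6 = 9 - (13 - 10)/6 = 9 - 1/6*3 = 9 - 1/2 = 17/2 ≈ 8.5000)
r(l, b) = 18 (r(l, b) = -6*(-3) = 18)
r(-28, s)**2 = 18**2 = 324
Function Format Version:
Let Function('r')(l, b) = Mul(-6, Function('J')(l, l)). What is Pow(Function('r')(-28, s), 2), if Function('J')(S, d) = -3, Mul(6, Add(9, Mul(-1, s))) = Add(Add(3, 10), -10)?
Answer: 324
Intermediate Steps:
s = Rational(17, 2) (s = Add(9, Mul(Rational(-1, 6), Add(Add(3, 10), -10))) = Add(9, Mul(Rational(-1, 6), Add(13, -10))) = Add(9, Mul(Rational(-1, 6), 3)) = Add(9, Rational(-1, 2)) = Rational(17, 2) ≈ 8.5000)
Function('r')(l, b) = 18 (Function('r')(l, b) = Mul(-6, -3) = 18)
Pow(Function('r')(-28, s), 2) = Pow(18, 2) = 324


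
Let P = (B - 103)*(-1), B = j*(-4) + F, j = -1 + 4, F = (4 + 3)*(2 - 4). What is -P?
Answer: -129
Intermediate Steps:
F = -14 (F = 7*(-2) = -14)
j = 3
B = -26 (B = 3*(-4) - 14 = -12 - 14 = -26)
P = 129 (P = (-26 - 103)*(-1) = -129*(-1) = 129)
-P = -1*129 = -129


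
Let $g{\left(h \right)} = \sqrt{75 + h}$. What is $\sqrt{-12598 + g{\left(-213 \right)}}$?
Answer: $\sqrt{-12598 + i \sqrt{138}} \approx 0.0523 + 112.24 i$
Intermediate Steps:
$\sqrt{-12598 + g{\left(-213 \right)}} = \sqrt{-12598 + \sqrt{75 - 213}} = \sqrt{-12598 + \sqrt{-138}} = \sqrt{-12598 + i \sqrt{138}}$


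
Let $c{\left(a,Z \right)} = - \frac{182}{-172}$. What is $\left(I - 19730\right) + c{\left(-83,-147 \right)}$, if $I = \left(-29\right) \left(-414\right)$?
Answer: $- \frac{664173}{86} \approx -7722.9$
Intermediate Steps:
$c{\left(a,Z \right)} = \frac{91}{86}$ ($c{\left(a,Z \right)} = \left(-182\right) \left(- \frac{1}{172}\right) = \frac{91}{86}$)
$I = 12006$
$\left(I - 19730\right) + c{\left(-83,-147 \right)} = \left(12006 - 19730\right) + \frac{91}{86} = -7724 + \frac{91}{86} = - \frac{664173}{86}$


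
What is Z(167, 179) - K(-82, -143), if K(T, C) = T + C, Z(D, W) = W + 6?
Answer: 410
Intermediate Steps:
Z(D, W) = 6 + W
K(T, C) = C + T
Z(167, 179) - K(-82, -143) = (6 + 179) - (-143 - 82) = 185 - 1*(-225) = 185 + 225 = 410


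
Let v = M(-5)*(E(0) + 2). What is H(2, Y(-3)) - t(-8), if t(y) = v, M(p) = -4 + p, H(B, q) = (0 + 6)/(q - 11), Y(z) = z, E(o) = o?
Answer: 123/7 ≈ 17.571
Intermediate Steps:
H(B, q) = 6/(-11 + q)
v = -18 (v = (-4 - 5)*(0 + 2) = -9*2 = -18)
t(y) = -18
H(2, Y(-3)) - t(-8) = 6/(-11 - 3) - 1*(-18) = 6/(-14) + 18 = 6*(-1/14) + 18 = -3/7 + 18 = 123/7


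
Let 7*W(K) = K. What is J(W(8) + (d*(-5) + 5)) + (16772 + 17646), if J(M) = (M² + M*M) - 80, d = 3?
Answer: 1690250/49 ≈ 34495.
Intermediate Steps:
W(K) = K/7
J(M) = -80 + 2*M² (J(M) = (M² + M²) - 80 = 2*M² - 80 = -80 + 2*M²)
J(W(8) + (d*(-5) + 5)) + (16772 + 17646) = (-80 + 2*((⅐)*8 + (3*(-5) + 5))²) + (16772 + 17646) = (-80 + 2*(8/7 + (-15 + 5))²) + 34418 = (-80 + 2*(8/7 - 10)²) + 34418 = (-80 + 2*(-62/7)²) + 34418 = (-80 + 2*(3844/49)) + 34418 = (-80 + 7688/49) + 34418 = 3768/49 + 34418 = 1690250/49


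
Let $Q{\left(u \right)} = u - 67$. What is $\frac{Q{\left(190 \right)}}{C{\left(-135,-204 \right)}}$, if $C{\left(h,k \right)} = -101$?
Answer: $- \frac{123}{101} \approx -1.2178$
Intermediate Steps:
$Q{\left(u \right)} = -67 + u$ ($Q{\left(u \right)} = u - 67 = -67 + u$)
$\frac{Q{\left(190 \right)}}{C{\left(-135,-204 \right)}} = \frac{-67 + 190}{-101} = 123 \left(- \frac{1}{101}\right) = - \frac{123}{101}$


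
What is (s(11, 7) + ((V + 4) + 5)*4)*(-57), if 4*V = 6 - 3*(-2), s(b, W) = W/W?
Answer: -2793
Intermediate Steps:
s(b, W) = 1
V = 3 (V = (6 - 3*(-2))/4 = (6 + 6)/4 = (1/4)*12 = 3)
(s(11, 7) + ((V + 4) + 5)*4)*(-57) = (1 + ((3 + 4) + 5)*4)*(-57) = (1 + (7 + 5)*4)*(-57) = (1 + 12*4)*(-57) = (1 + 48)*(-57) = 49*(-57) = -2793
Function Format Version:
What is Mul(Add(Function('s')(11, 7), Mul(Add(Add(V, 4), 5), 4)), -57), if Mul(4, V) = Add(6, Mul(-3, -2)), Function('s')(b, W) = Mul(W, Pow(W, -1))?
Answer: -2793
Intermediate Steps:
Function('s')(b, W) = 1
V = 3 (V = Mul(Rational(1, 4), Add(6, Mul(-3, -2))) = Mul(Rational(1, 4), Add(6, 6)) = Mul(Rational(1, 4), 12) = 3)
Mul(Add(Function('s')(11, 7), Mul(Add(Add(V, 4), 5), 4)), -57) = Mul(Add(1, Mul(Add(Add(3, 4), 5), 4)), -57) = Mul(Add(1, Mul(Add(7, 5), 4)), -57) = Mul(Add(1, Mul(12, 4)), -57) = Mul(Add(1, 48), -57) = Mul(49, -57) = -2793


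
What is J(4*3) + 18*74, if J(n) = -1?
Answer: 1331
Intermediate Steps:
J(4*3) + 18*74 = -1 + 18*74 = -1 + 1332 = 1331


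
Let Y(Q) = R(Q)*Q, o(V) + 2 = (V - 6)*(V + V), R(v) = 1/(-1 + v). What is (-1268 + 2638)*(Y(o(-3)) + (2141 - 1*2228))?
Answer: -6007450/51 ≈ -1.1779e+5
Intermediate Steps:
o(V) = -2 + 2*V*(-6 + V) (o(V) = -2 + (V - 6)*(V + V) = -2 + (-6 + V)*(2*V) = -2 + 2*V*(-6 + V))
Y(Q) = Q/(-1 + Q)
(-1268 + 2638)*(Y(o(-3)) + (2141 - 1*2228)) = (-1268 + 2638)*((-2 - 12*(-3) + 2*(-3)²)/(-1 + (-2 - 12*(-3) + 2*(-3)²)) + (2141 - 1*2228)) = 1370*((-2 + 36 + 2*9)/(-1 + (-2 + 36 + 2*9)) + (2141 - 2228)) = 1370*((-2 + 36 + 18)/(-1 + (-2 + 36 + 18)) - 87) = 1370*(52/(-1 + 52) - 87) = 1370*(52/51 - 87) = 1370*(-4385/51) = -6007450/51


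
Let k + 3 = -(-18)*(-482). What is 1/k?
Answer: -1/8679 ≈ -0.00011522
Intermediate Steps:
k = -8679 (k = -3 - (-18)*(-482) = -3 - 1*8676 = -3 - 8676 = -8679)
1/k = 1/(-8679) = -1/8679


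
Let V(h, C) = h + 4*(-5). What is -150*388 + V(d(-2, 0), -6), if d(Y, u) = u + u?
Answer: -58220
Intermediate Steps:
d(Y, u) = 2*u
V(h, C) = -20 + h (V(h, C) = h - 20 = -20 + h)
-150*388 + V(d(-2, 0), -6) = -150*388 + (-20 + 2*0) = -58200 + (-20 + 0) = -58200 - 20 = -58220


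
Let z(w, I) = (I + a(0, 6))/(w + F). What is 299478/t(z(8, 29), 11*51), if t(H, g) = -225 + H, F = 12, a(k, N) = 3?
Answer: -1497390/1117 ≈ -1340.5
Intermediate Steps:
z(w, I) = (3 + I)/(12 + w) (z(w, I) = (I + 3)/(w + 12) = (3 + I)/(12 + w))
299478/t(z(8, 29), 11*51) = 299478/(-225 + (3 + 29)/(12 + 8)) = 299478/(-225 + 32/20) = 299478/(-225 + (1/20)*32) = 299478/(-225 + 8/5) = 299478/(-1117/5) = 299478*(-5/1117) = -1497390/1117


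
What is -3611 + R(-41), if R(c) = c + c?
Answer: -3693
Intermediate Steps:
R(c) = 2*c
-3611 + R(-41) = -3611 + 2*(-41) = -3611 - 82 = -3693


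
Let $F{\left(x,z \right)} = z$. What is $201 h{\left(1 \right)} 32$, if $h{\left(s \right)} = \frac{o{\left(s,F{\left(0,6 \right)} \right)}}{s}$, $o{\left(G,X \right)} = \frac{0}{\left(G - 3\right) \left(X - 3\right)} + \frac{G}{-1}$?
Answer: $-6432$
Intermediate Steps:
$o{\left(G,X \right)} = - G$ ($o{\left(G,X \right)} = \frac{0}{\left(-3 + G\right) \left(-3 + X\right)} + G \left(-1\right) = 0 \frac{1}{\left(-3 + G\right) \left(-3 + X\right)} - G = 0 - G = - G$)
$h{\left(s \right)} = -1$ ($h{\left(s \right)} = \frac{\left(-1\right) s}{s} = -1$)
$201 h{\left(1 \right)} 32 = 201 \left(-1\right) 32 = \left(-201\right) 32 = -6432$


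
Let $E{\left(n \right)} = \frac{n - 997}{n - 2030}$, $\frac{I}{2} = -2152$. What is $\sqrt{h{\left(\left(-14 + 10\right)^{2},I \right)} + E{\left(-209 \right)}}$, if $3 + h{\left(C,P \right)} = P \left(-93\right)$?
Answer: $\frac{\sqrt{2006599629783}}{2239} \approx 632.67$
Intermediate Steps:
$I = -4304$ ($I = 2 \left(-2152\right) = -4304$)
$E{\left(n \right)} = \frac{-997 + n}{-2030 + n}$
$h{\left(C,P \right)} = -3 - 93 P$ ($h{\left(C,P \right)} = -3 + P \left(-93\right) = -3 - 93 P$)
$\sqrt{h{\left(\left(-14 + 10\right)^{2},I \right)} + E{\left(-209 \right)}} = \sqrt{\left(-3 - -400272\right) + \frac{-997 - 209}{-2030 - 209}} = \sqrt{\left(-3 + 400272\right) + \frac{1}{-2239} \left(-1206\right)} = \sqrt{400269 - - \frac{1206}{2239}} = \sqrt{400269 + \frac{1206}{2239}} = \sqrt{\frac{896203497}{2239}} = \frac{\sqrt{2006599629783}}{2239}$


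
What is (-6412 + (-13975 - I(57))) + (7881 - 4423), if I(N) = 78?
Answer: -17007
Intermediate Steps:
(-6412 + (-13975 - I(57))) + (7881 - 4423) = (-6412 + (-13975 - 1*78)) + (7881 - 4423) = (-6412 + (-13975 - 78)) + 3458 = (-6412 - 14053) + 3458 = -20465 + 3458 = -17007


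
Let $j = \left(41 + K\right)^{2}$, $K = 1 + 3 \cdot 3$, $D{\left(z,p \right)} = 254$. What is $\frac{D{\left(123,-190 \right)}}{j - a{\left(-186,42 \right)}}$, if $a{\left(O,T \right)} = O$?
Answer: $\frac{254}{2787} \approx 0.091137$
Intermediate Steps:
$K = 10$ ($K = 1 + 9 = 10$)
$j = 2601$ ($j = \left(41 + 10\right)^{2} = 51^{2} = 2601$)
$\frac{D{\left(123,-190 \right)}}{j - a{\left(-186,42 \right)}} = \frac{254}{2601 - -186} = \frac{254}{2601 + 186} = \frac{254}{2787}$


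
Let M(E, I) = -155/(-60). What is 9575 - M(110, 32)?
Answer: 114869/12 ≈ 9572.4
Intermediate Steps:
M(E, I) = 31/12 (M(E, I) = -155*(-1/60) = 31/12)
9575 - M(110, 32) = 9575 - 1*31/12 = 9575 - 31/12 = 114869/12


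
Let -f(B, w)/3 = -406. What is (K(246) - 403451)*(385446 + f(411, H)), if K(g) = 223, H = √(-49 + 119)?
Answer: -155913751392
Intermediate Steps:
H = √70 ≈ 8.3666
f(B, w) = 1218 (f(B, w) = -3*(-406) = 1218)
(K(246) - 403451)*(385446 + f(411, H)) = (223 - 403451)*(385446 + 1218) = -403228*386664 = -155913751392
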